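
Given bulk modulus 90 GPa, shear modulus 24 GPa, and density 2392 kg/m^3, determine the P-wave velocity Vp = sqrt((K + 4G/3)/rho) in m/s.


First compute the effective modulus:
K + 4G/3 = 90e9 + 4*24e9/3 = 122000000000.0 Pa
Then divide by density:
122000000000.0 / 2392 = 51003344.4816 Pa/(kg/m^3)
Take the square root:
Vp = sqrt(51003344.4816) = 7141.66 m/s

7141.66


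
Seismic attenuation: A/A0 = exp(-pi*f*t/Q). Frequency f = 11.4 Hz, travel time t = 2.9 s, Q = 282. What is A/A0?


pi*f*t/Q = pi*11.4*2.9/282 = 0.368302
A/A0 = exp(-0.368302) = 0.691908

0.691908


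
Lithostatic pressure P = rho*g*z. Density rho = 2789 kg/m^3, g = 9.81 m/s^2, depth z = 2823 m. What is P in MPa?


P = rho * g * z / 1e6
= 2789 * 9.81 * 2823 / 1e6
= 77237534.07 / 1e6
= 77.2375 MPa

77.2375


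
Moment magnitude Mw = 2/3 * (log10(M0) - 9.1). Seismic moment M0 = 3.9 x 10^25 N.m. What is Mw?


log10(M0) = log10(3.9 x 10^25) = 25.5911
Mw = 2/3 * (25.5911 - 9.1)
= 2/3 * 16.4911
= 10.99

10.99


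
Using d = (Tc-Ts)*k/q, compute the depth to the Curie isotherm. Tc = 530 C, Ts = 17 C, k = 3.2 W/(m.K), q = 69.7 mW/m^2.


T_Curie - T_surf = 530 - 17 = 513 C
Convert q to W/m^2: 69.7 mW/m^2 = 0.0697 W/m^2
d = 513 * 3.2 / 0.0697 = 23552.37 m

23552.37


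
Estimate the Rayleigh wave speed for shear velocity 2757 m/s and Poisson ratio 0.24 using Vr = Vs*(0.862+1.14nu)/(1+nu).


Numerator factor = 0.862 + 1.14*0.24 = 1.1356
Denominator = 1 + 0.24 = 1.24
Vr = 2757 * 1.1356 / 1.24 = 2524.88 m/s

2524.88


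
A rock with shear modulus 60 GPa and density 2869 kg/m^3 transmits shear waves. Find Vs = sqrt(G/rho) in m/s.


Convert G to Pa: G = 60e9 Pa
Compute G/rho = 60e9 / 2869 = 20913210.1778
Vs = sqrt(20913210.1778) = 4573.1 m/s

4573.1


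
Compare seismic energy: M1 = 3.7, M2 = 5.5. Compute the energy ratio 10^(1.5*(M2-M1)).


M2 - M1 = 5.5 - 3.7 = 1.8
1.5 * 1.8 = 2.7
ratio = 10^2.7 = 501.19

501.19


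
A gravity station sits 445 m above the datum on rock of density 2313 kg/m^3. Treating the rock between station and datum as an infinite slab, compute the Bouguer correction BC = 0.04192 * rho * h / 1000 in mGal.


BC = 0.04192 * rho * h / 1000
= 0.04192 * 2313 * 445 / 1000
= 43.1476 mGal

43.1476


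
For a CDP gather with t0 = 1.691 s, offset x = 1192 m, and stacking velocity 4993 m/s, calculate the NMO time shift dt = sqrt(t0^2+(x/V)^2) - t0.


x/Vnmo = 1192/4993 = 0.238734
(x/Vnmo)^2 = 0.056994
t0^2 = 2.859481
sqrt(2.859481 + 0.056994) = 1.707769
dt = 1.707769 - 1.691 = 0.016769

0.016769


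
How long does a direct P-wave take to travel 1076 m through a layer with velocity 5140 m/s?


t = x / V
= 1076 / 5140
= 0.2093 s

0.2093


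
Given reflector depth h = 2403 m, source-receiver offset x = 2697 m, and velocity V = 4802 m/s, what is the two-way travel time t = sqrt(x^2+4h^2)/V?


x^2 + 4h^2 = 2697^2 + 4*2403^2 = 7273809 + 23097636 = 30371445
sqrt(30371445) = 5511.0294
t = 5511.0294 / 4802 = 1.1477 s

1.1477


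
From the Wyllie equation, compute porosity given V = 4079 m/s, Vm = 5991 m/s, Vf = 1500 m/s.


1/V - 1/Vm = 1/4079 - 1/5991 = 7.824e-05
1/Vf - 1/Vm = 1/1500 - 1/5991 = 0.00049975
phi = 7.824e-05 / 0.00049975 = 0.1566

0.1566


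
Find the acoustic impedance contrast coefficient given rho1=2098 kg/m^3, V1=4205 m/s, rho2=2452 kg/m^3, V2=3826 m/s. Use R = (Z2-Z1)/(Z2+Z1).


Z1 = 2098 * 4205 = 8822090
Z2 = 2452 * 3826 = 9381352
R = (9381352 - 8822090) / (9381352 + 8822090) = 559262 / 18203442 = 0.0307

0.0307


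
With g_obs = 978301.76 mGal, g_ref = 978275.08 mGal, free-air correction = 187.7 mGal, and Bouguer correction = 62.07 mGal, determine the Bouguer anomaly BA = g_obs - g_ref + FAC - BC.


BA = g_obs - g_ref + FAC - BC
= 978301.76 - 978275.08 + 187.7 - 62.07
= 152.31 mGal

152.31


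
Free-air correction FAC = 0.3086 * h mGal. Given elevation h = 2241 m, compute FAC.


FAC = 0.3086 * h
= 0.3086 * 2241
= 691.5726 mGal

691.5726


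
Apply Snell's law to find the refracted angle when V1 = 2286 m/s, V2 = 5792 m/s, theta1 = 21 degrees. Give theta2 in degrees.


sin(theta1) = sin(21 deg) = 0.358368
sin(theta2) = V2/V1 * sin(theta1) = 5792/2286 * 0.358368 = 0.907991
theta2 = arcsin(0.907991) = 65.2292 degrees

65.2292


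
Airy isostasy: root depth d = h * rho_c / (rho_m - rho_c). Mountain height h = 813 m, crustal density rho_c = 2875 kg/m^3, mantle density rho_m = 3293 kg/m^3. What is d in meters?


rho_m - rho_c = 3293 - 2875 = 418
d = 813 * 2875 / 418
= 2337375 / 418
= 5591.81 m

5591.81


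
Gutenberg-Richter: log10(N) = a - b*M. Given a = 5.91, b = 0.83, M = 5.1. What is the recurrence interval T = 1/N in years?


log10(N) = 5.91 - 0.83*5.1 = 1.677
N = 10^1.677 = 47.533523
T = 1/N = 1/47.533523 = 0.021 years

0.021


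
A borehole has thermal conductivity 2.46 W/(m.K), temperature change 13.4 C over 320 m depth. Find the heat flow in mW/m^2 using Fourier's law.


q = k * dT / dz * 1000
= 2.46 * 13.4 / 320 * 1000
= 0.103012 * 1000
= 103.0125 mW/m^2

103.0125


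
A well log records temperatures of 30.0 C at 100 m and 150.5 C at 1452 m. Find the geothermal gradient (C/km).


dT = 150.5 - 30.0 = 120.5 C
dz = 1452 - 100 = 1352 m
gradient = dT/dz * 1000 = 120.5/1352 * 1000 = 89.1272 C/km

89.1272


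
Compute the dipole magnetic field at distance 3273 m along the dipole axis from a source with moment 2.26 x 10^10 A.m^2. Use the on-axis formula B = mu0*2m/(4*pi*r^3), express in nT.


m = 2.26 x 10^10 = 22600000000 A.m^2
2m = 45200000000 A.m^2
r^3 = 3273^3 = 35062107417
B = (4pi*10^-7) * 45200000000 / (4*pi * 35062107417) * 1e9
= 56799.995177 / 440603436322.49 * 1e9
= 128.9141 nT

128.9141


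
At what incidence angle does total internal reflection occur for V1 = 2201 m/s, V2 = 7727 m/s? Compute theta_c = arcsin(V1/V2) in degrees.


V1/V2 = 2201/7727 = 0.284845
theta_c = arcsin(0.284845) = 16.5496 degrees

16.5496


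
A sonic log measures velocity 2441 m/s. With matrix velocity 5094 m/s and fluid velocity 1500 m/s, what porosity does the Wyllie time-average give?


1/V - 1/Vm = 1/2441 - 1/5094 = 0.00021336
1/Vf - 1/Vm = 1/1500 - 1/5094 = 0.00047036
phi = 0.00021336 / 0.00047036 = 0.4536

0.4536


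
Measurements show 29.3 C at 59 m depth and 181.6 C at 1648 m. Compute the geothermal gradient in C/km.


dT = 181.6 - 29.3 = 152.3 C
dz = 1648 - 59 = 1589 m
gradient = dT/dz * 1000 = 152.3/1589 * 1000 = 95.8464 C/km

95.8464


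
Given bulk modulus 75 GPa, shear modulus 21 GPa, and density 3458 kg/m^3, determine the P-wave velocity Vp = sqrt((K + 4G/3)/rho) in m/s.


First compute the effective modulus:
K + 4G/3 = 75e9 + 4*21e9/3 = 103000000000.0 Pa
Then divide by density:
103000000000.0 / 3458 = 29786003.4702 Pa/(kg/m^3)
Take the square root:
Vp = sqrt(29786003.4702) = 5457.66 m/s

5457.66


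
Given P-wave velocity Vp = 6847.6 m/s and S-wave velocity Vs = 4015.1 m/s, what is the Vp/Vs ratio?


Vp/Vs = 6847.6 / 4015.1
= 1.7055

1.7055


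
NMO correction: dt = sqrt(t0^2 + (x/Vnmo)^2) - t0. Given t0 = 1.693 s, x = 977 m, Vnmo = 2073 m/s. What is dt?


x/Vnmo = 977/2073 = 0.471298
(x/Vnmo)^2 = 0.222121
t0^2 = 2.866249
sqrt(2.866249 + 0.222121) = 1.757376
dt = 1.757376 - 1.693 = 0.064376

0.064376


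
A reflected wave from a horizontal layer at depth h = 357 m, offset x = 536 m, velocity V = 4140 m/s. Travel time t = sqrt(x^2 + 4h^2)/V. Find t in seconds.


x^2 + 4h^2 = 536^2 + 4*357^2 = 287296 + 509796 = 797092
sqrt(797092) = 892.8001
t = 892.8001 / 4140 = 0.2157 s

0.2157


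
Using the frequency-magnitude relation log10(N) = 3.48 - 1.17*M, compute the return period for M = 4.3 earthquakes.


log10(N) = 3.48 - 1.17*4.3 = -1.551
N = 10^-1.551 = 0.028119
T = 1/N = 1/0.028119 = 35.5631 years

35.5631


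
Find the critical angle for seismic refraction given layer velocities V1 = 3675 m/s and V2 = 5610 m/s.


V1/V2 = 3675/5610 = 0.65508
theta_c = arcsin(0.65508) = 40.9257 degrees

40.9257


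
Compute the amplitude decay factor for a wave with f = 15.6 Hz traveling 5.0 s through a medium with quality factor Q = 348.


pi*f*t/Q = pi*15.6*5.0/348 = 0.70415
A/A0 = exp(-0.70415) = 0.494529

0.494529


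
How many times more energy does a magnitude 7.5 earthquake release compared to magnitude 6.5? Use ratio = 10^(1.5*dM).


M2 - M1 = 7.5 - 6.5 = 1.0
1.5 * 1.0 = 1.5
ratio = 10^1.5 = 31.62

31.62


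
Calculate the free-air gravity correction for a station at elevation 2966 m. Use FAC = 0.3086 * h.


FAC = 0.3086 * h
= 0.3086 * 2966
= 915.3076 mGal

915.3076


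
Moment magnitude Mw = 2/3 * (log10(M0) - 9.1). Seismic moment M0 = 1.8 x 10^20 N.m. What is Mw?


log10(M0) = log10(1.8 x 10^20) = 20.2553
Mw = 2/3 * (20.2553 - 9.1)
= 2/3 * 11.1553
= 7.44

7.44


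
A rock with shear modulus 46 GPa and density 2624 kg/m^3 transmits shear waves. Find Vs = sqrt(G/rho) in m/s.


Convert G to Pa: G = 46e9 Pa
Compute G/rho = 46e9 / 2624 = 17530487.8049
Vs = sqrt(17530487.8049) = 4186.94 m/s

4186.94


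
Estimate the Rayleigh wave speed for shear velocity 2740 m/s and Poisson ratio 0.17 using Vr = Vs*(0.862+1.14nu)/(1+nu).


Numerator factor = 0.862 + 1.14*0.17 = 1.0558
Denominator = 1 + 0.17 = 1.17
Vr = 2740 * 1.0558 / 1.17 = 2472.56 m/s

2472.56


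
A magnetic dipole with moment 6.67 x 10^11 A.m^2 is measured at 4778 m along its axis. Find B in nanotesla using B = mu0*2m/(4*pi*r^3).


m = 6.67 x 10^11 = 667000000000 A.m^2
2m = 1334000000000 A.m^2
r^3 = 4778^3 = 109078318952
B = (4pi*10^-7) * 1334000000000 / (4*pi * 109078318952) * 1e9
= 1676353.839956 / 1370718581942.11 * 1e9
= 1222.9745 nT

1222.9745


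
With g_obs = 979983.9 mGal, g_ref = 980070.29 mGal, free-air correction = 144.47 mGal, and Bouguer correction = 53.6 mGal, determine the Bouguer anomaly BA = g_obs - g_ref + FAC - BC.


BA = g_obs - g_ref + FAC - BC
= 979983.9 - 980070.29 + 144.47 - 53.6
= 4.48 mGal

4.48


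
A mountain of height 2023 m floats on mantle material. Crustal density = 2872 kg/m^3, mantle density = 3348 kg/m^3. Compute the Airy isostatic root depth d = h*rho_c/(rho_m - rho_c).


rho_m - rho_c = 3348 - 2872 = 476
d = 2023 * 2872 / 476
= 5810056 / 476
= 12206.0 m

12206.0


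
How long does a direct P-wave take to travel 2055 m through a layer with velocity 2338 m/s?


t = x / V
= 2055 / 2338
= 0.879 s

0.879


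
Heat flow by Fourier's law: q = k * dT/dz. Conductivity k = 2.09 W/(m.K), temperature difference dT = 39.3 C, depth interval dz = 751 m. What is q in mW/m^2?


q = k * dT / dz * 1000
= 2.09 * 39.3 / 751 * 1000
= 0.10937 * 1000
= 109.3702 mW/m^2

109.3702


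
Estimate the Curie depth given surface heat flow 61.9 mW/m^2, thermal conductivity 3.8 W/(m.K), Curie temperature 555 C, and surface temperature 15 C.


T_Curie - T_surf = 555 - 15 = 540 C
Convert q to W/m^2: 61.9 mW/m^2 = 0.0619 W/m^2
d = 540 * 3.8 / 0.0619 = 33150.24 m

33150.24


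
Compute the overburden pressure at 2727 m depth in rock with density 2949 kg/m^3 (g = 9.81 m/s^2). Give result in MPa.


P = rho * g * z / 1e6
= 2949 * 9.81 * 2727 / 1e6
= 78891264.63 / 1e6
= 78.8913 MPa

78.8913


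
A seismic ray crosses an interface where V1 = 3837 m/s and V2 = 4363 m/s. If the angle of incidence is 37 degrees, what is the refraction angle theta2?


sin(theta1) = sin(37 deg) = 0.601815
sin(theta2) = V2/V1 * sin(theta1) = 4363/3837 * 0.601815 = 0.684316
theta2 = arcsin(0.684316) = 43.1818 degrees

43.1818


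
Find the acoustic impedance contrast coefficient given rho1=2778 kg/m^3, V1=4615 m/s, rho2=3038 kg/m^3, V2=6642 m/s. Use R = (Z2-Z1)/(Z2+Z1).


Z1 = 2778 * 4615 = 12820470
Z2 = 3038 * 6642 = 20178396
R = (20178396 - 12820470) / (20178396 + 12820470) = 7357926 / 32998866 = 0.223

0.223


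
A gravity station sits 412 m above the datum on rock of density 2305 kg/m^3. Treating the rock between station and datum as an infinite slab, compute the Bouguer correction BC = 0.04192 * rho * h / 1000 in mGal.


BC = 0.04192 * rho * h / 1000
= 0.04192 * 2305 * 412 / 1000
= 39.8097 mGal

39.8097


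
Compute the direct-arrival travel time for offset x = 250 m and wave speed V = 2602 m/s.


t = x / V
= 250 / 2602
= 0.0961 s

0.0961


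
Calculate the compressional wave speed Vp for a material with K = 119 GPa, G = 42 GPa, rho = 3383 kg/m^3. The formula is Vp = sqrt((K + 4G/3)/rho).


First compute the effective modulus:
K + 4G/3 = 119e9 + 4*42e9/3 = 175000000000.0 Pa
Then divide by density:
175000000000.0 / 3383 = 51729234.4073 Pa/(kg/m^3)
Take the square root:
Vp = sqrt(51729234.4073) = 7192.3 m/s

7192.3


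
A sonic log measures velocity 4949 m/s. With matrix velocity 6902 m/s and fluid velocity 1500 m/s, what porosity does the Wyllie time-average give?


1/V - 1/Vm = 1/4949 - 1/6902 = 5.718e-05
1/Vf - 1/Vm = 1/1500 - 1/6902 = 0.00052178
phi = 5.718e-05 / 0.00052178 = 0.1096

0.1096


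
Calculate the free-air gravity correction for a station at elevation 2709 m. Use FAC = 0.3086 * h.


FAC = 0.3086 * h
= 0.3086 * 2709
= 835.9974 mGal

835.9974


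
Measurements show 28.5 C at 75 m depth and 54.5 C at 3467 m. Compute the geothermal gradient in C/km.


dT = 54.5 - 28.5 = 26.0 C
dz = 3467 - 75 = 3392 m
gradient = dT/dz * 1000 = 26.0/3392 * 1000 = 7.6651 C/km

7.6651


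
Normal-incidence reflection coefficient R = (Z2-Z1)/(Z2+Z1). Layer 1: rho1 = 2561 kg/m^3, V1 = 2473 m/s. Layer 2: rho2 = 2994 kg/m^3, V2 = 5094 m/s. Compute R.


Z1 = 2561 * 2473 = 6333353
Z2 = 2994 * 5094 = 15251436
R = (15251436 - 6333353) / (15251436 + 6333353) = 8918083 / 21584789 = 0.4132

0.4132


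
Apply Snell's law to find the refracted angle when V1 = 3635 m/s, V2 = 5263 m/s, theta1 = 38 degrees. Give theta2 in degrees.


sin(theta1) = sin(38 deg) = 0.615661
sin(theta2) = V2/V1 * sin(theta1) = 5263/3635 * 0.615661 = 0.891397
theta2 = arcsin(0.891397) = 63.0493 degrees

63.0493


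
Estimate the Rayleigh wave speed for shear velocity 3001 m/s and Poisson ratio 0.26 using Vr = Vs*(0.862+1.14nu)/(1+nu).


Numerator factor = 0.862 + 1.14*0.26 = 1.1584
Denominator = 1 + 0.26 = 1.26
Vr = 3001 * 1.1584 / 1.26 = 2759.01 m/s

2759.01


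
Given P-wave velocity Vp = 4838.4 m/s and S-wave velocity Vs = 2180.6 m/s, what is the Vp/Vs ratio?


Vp/Vs = 4838.4 / 2180.6
= 2.2188

2.2188


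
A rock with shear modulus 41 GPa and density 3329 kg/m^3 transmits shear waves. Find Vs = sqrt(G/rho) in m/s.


Convert G to Pa: G = 41e9 Pa
Compute G/rho = 41e9 / 3329 = 12316010.8141
Vs = sqrt(12316010.8141) = 3509.42 m/s

3509.42


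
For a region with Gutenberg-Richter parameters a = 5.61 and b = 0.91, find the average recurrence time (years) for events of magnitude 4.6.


log10(N) = 5.61 - 0.91*4.6 = 1.424
N = 10^1.424 = 26.546056
T = 1/N = 1/26.546056 = 0.0377 years

0.0377


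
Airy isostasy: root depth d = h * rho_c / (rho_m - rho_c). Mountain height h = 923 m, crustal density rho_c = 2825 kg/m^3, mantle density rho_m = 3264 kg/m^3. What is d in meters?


rho_m - rho_c = 3264 - 2825 = 439
d = 923 * 2825 / 439
= 2607475 / 439
= 5939.58 m

5939.58


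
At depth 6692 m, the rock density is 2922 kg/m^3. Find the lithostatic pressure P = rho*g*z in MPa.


P = rho * g * z / 1e6
= 2922 * 9.81 * 6692 / 1e6
= 191824975.44 / 1e6
= 191.825 MPa

191.825


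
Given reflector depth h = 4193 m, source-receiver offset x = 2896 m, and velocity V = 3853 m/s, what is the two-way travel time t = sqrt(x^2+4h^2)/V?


x^2 + 4h^2 = 2896^2 + 4*4193^2 = 8386816 + 70324996 = 78711812
sqrt(78711812) = 8871.9678
t = 8871.9678 / 3853 = 2.3026 s

2.3026


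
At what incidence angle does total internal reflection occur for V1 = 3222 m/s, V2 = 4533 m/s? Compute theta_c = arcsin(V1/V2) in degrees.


V1/V2 = 3222/4533 = 0.710788
theta_c = arcsin(0.710788) = 45.299 degrees

45.299


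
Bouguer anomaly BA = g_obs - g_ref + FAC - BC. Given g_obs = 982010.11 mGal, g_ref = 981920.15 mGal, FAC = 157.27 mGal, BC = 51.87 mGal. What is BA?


BA = g_obs - g_ref + FAC - BC
= 982010.11 - 981920.15 + 157.27 - 51.87
= 195.36 mGal

195.36


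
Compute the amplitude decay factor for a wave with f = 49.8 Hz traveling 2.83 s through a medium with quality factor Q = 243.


pi*f*t/Q = pi*49.8*2.83/243 = 1.822046
A/A0 = exp(-1.822046) = 0.161695

0.161695


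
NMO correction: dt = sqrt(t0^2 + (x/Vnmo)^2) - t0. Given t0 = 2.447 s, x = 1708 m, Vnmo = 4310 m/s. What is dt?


x/Vnmo = 1708/4310 = 0.396288
(x/Vnmo)^2 = 0.157044
t0^2 = 5.987809
sqrt(5.987809 + 0.157044) = 2.478881
dt = 2.478881 - 2.447 = 0.031881

0.031881


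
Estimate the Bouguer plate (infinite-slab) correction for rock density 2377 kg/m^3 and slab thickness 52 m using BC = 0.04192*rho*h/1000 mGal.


BC = 0.04192 * rho * h / 1000
= 0.04192 * 2377 * 52 / 1000
= 5.1815 mGal

5.1815


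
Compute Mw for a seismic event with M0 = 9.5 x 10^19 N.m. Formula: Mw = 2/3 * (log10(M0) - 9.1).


log10(M0) = log10(9.5 x 10^19) = 19.9777
Mw = 2/3 * (19.9777 - 9.1)
= 2/3 * 10.8777
= 7.25

7.25


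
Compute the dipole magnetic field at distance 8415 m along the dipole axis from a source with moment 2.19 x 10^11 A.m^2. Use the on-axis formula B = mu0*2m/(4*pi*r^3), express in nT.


m = 2.19 x 10^11 = 219000000000 A.m^2
2m = 438000000000 A.m^2
r^3 = 8415^3 = 595884873375
B = (4pi*10^-7) * 438000000000 / (4*pi * 595884873375) * 1e9
= 550407.032909 / 7488110162320.74 * 1e9
= 73.5041 nT

73.5041


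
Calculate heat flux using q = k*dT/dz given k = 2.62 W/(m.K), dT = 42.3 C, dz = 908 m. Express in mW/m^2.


q = k * dT / dz * 1000
= 2.62 * 42.3 / 908 * 1000
= 0.122055 * 1000
= 122.0551 mW/m^2

122.0551


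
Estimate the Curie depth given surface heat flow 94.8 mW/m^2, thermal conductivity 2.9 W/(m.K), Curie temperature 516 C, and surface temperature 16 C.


T_Curie - T_surf = 516 - 16 = 500 C
Convert q to W/m^2: 94.8 mW/m^2 = 0.0948 W/m^2
d = 500 * 2.9 / 0.0948 = 15295.36 m

15295.36


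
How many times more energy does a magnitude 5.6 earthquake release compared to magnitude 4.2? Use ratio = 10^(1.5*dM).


M2 - M1 = 5.6 - 4.2 = 1.4
1.5 * 1.4 = 2.1
ratio = 10^2.1 = 125.89

125.89


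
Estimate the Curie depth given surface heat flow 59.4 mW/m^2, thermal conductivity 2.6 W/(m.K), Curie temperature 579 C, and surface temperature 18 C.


T_Curie - T_surf = 579 - 18 = 561 C
Convert q to W/m^2: 59.4 mW/m^2 = 0.0594 W/m^2
d = 561 * 2.6 / 0.0594 = 24555.56 m

24555.56


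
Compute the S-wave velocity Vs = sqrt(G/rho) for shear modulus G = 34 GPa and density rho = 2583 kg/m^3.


Convert G to Pa: G = 34e9 Pa
Compute G/rho = 34e9 / 2583 = 13162988.7727
Vs = sqrt(13162988.7727) = 3628.08 m/s

3628.08


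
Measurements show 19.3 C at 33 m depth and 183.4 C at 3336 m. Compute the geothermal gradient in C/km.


dT = 183.4 - 19.3 = 164.1 C
dz = 3336 - 33 = 3303 m
gradient = dT/dz * 1000 = 164.1/3303 * 1000 = 49.6821 C/km

49.6821


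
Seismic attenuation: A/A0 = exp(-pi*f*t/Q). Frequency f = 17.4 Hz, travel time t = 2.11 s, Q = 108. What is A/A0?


pi*f*t/Q = pi*17.4*2.11/108 = 1.067967
A/A0 = exp(-1.067967) = 0.343707

0.343707


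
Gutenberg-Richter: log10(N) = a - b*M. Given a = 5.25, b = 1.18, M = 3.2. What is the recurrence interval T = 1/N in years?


log10(N) = 5.25 - 1.18*3.2 = 1.474
N = 10^1.474 = 29.785164
T = 1/N = 1/29.785164 = 0.0336 years

0.0336


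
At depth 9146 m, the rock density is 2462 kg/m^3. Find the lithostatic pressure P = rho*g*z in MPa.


P = rho * g * z / 1e6
= 2462 * 9.81 * 9146 / 1e6
= 220896204.12 / 1e6
= 220.8962 MPa

220.8962


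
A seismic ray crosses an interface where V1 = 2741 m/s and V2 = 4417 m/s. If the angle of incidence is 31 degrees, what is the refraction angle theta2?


sin(theta1) = sin(31 deg) = 0.515038
sin(theta2) = V2/V1 * sin(theta1) = 4417/2741 * 0.515038 = 0.829961
theta2 = arcsin(0.829961) = 56.0947 degrees

56.0947


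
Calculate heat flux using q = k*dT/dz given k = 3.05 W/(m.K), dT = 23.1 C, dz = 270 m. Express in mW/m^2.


q = k * dT / dz * 1000
= 3.05 * 23.1 / 270 * 1000
= 0.260944 * 1000
= 260.9444 mW/m^2

260.9444


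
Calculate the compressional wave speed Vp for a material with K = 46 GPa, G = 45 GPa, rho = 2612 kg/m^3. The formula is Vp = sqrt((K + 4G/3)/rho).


First compute the effective modulus:
K + 4G/3 = 46e9 + 4*45e9/3 = 106000000000.0 Pa
Then divide by density:
106000000000.0 / 2612 = 40581929.5559 Pa/(kg/m^3)
Take the square root:
Vp = sqrt(40581929.5559) = 6370.39 m/s

6370.39


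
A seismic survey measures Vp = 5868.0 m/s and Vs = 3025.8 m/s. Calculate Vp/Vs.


Vp/Vs = 5868.0 / 3025.8
= 1.9393

1.9393


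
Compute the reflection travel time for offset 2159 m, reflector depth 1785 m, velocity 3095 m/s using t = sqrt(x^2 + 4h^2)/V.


x^2 + 4h^2 = 2159^2 + 4*1785^2 = 4661281 + 12744900 = 17406181
sqrt(17406181) = 4172.0715
t = 4172.0715 / 3095 = 1.348 s

1.348


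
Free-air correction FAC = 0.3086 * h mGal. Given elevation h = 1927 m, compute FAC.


FAC = 0.3086 * h
= 0.3086 * 1927
= 594.6722 mGal

594.6722


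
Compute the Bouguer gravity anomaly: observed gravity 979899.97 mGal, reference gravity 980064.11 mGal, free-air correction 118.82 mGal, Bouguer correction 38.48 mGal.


BA = g_obs - g_ref + FAC - BC
= 979899.97 - 980064.11 + 118.82 - 38.48
= -83.8 mGal

-83.8


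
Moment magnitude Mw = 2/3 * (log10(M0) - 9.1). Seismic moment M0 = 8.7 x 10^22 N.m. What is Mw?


log10(M0) = log10(8.7 x 10^22) = 22.9395
Mw = 2/3 * (22.9395 - 9.1)
= 2/3 * 13.8395
= 9.23

9.23


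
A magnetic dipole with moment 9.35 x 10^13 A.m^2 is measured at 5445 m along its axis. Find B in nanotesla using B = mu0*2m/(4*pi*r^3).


m = 9.35 x 10^13 = 93500000000000 A.m^2
2m = 187000000000000 A.m^2
r^3 = 5445^3 = 161433496125
B = (4pi*10^-7) * 187000000000000 / (4*pi * 161433496125) * 1e9
= 234991130.488517 / 2028633141878.47 * 1e9
= 115837.1741 nT

115837.1741


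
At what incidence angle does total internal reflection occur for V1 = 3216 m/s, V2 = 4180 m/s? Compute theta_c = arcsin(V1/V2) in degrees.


V1/V2 = 3216/4180 = 0.769378
theta_c = arcsin(0.769378) = 50.2981 degrees

50.2981


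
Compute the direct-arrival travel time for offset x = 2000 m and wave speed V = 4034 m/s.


t = x / V
= 2000 / 4034
= 0.4958 s

0.4958


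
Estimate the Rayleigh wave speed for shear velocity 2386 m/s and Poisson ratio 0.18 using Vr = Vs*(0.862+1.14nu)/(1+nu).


Numerator factor = 0.862 + 1.14*0.18 = 1.0672
Denominator = 1 + 0.18 = 1.18
Vr = 2386 * 1.0672 / 1.18 = 2157.91 m/s

2157.91


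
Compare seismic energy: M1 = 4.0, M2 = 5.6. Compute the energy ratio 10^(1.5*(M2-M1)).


M2 - M1 = 5.6 - 4.0 = 1.6
1.5 * 1.6 = 2.4
ratio = 10^2.4 = 251.19

251.19


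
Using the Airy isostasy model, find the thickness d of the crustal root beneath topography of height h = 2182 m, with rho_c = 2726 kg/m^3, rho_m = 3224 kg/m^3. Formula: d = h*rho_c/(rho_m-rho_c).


rho_m - rho_c = 3224 - 2726 = 498
d = 2182 * 2726 / 498
= 5948132 / 498
= 11944.04 m

11944.04


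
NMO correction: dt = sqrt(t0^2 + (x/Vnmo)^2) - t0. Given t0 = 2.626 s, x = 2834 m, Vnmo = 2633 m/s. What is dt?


x/Vnmo = 2834/2633 = 1.076339
(x/Vnmo)^2 = 1.158505
t0^2 = 6.895876
sqrt(6.895876 + 1.158505) = 2.838024
dt = 2.838024 - 2.626 = 0.212024

0.212024


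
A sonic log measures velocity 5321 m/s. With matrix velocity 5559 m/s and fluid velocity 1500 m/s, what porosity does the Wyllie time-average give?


1/V - 1/Vm = 1/5321 - 1/5559 = 8.05e-06
1/Vf - 1/Vm = 1/1500 - 1/5559 = 0.00048678
phi = 8.05e-06 / 0.00048678 = 0.0165

0.0165


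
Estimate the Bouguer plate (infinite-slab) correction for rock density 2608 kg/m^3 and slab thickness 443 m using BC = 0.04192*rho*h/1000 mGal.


BC = 0.04192 * rho * h / 1000
= 0.04192 * 2608 * 443 / 1000
= 48.432 mGal

48.432


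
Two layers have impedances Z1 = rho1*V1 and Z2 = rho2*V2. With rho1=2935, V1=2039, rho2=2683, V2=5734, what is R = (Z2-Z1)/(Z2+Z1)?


Z1 = 2935 * 2039 = 5984465
Z2 = 2683 * 5734 = 15384322
R = (15384322 - 5984465) / (15384322 + 5984465) = 9399857 / 21368787 = 0.4399

0.4399


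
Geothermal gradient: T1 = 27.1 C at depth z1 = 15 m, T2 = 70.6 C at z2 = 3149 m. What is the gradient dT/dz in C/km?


dT = 70.6 - 27.1 = 43.5 C
dz = 3149 - 15 = 3134 m
gradient = dT/dz * 1000 = 43.5/3134 * 1000 = 13.88 C/km

13.88


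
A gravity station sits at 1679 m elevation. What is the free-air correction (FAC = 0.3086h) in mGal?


FAC = 0.3086 * h
= 0.3086 * 1679
= 518.1394 mGal

518.1394


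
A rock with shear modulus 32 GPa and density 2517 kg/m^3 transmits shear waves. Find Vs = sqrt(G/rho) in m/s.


Convert G to Pa: G = 32e9 Pa
Compute G/rho = 32e9 / 2517 = 12713547.8745
Vs = sqrt(12713547.8745) = 3565.61 m/s

3565.61


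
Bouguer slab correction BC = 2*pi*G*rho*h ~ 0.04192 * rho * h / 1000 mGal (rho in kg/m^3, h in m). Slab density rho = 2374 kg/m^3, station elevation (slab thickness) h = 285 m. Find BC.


BC = 0.04192 * rho * h / 1000
= 0.04192 * 2374 * 285 / 1000
= 28.3627 mGal

28.3627


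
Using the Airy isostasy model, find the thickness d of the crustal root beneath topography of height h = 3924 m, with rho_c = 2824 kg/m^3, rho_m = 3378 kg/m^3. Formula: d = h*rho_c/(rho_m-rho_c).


rho_m - rho_c = 3378 - 2824 = 554
d = 3924 * 2824 / 554
= 11081376 / 554
= 20002.48 m

20002.48


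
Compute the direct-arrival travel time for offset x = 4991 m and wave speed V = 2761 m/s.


t = x / V
= 4991 / 2761
= 1.8077 s

1.8077


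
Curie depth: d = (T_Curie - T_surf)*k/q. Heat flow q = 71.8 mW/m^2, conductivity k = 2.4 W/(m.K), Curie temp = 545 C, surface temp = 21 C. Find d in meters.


T_Curie - T_surf = 545 - 21 = 524 C
Convert q to W/m^2: 71.8 mW/m^2 = 0.0718 W/m^2
d = 524 * 2.4 / 0.0718 = 17515.32 m

17515.32


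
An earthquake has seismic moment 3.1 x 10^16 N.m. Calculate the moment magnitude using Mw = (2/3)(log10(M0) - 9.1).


log10(M0) = log10(3.1 x 10^16) = 16.4914
Mw = 2/3 * (16.4914 - 9.1)
= 2/3 * 7.3914
= 4.93

4.93


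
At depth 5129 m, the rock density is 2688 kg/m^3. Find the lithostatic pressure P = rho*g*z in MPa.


P = rho * g * z / 1e6
= 2688 * 9.81 * 5129 / 1e6
= 135248037.12 / 1e6
= 135.248 MPa

135.248


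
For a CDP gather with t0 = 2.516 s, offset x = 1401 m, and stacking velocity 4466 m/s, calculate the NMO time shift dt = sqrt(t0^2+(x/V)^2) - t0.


x/Vnmo = 1401/4466 = 0.313704
(x/Vnmo)^2 = 0.09841
t0^2 = 6.330256
sqrt(6.330256 + 0.09841) = 2.535481
dt = 2.535481 - 2.516 = 0.019481

0.019481


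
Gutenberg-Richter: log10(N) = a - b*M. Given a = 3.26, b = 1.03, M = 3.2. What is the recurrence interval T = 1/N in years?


log10(N) = 3.26 - 1.03*3.2 = -0.036
N = 10^-0.036 = 0.92045
T = 1/N = 1/0.92045 = 1.0864 years

1.0864


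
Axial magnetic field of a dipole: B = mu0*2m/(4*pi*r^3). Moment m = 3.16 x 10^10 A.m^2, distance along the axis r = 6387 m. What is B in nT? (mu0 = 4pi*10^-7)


m = 3.16 x 10^10 = 31600000000 A.m^2
2m = 63200000000 A.m^2
r^3 = 6387^3 = 260549802603
B = (4pi*10^-7) * 63200000000 / (4*pi * 260549802603) * 1e9
= 79419.462283 / 3274165383007.42 * 1e9
= 24.2564 nT

24.2564


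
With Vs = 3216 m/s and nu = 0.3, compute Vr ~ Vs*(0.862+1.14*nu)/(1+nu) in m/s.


Numerator factor = 0.862 + 1.14*0.3 = 1.204
Denominator = 1 + 0.3 = 1.3
Vr = 3216 * 1.204 / 1.3 = 2978.51 m/s

2978.51


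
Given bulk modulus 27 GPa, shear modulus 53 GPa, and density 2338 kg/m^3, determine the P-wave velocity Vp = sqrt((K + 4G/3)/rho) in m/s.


First compute the effective modulus:
K + 4G/3 = 27e9 + 4*53e9/3 = 97666666666.67 Pa
Then divide by density:
97666666666.67 / 2338 = 41773595.6658 Pa/(kg/m^3)
Take the square root:
Vp = sqrt(41773595.6658) = 6463.25 m/s

6463.25


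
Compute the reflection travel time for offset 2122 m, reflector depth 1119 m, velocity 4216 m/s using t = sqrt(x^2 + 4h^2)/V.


x^2 + 4h^2 = 2122^2 + 4*1119^2 = 4502884 + 5008644 = 9511528
sqrt(9511528) = 3084.0765
t = 3084.0765 / 4216 = 0.7315 s

0.7315


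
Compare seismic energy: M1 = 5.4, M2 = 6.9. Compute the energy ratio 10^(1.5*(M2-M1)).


M2 - M1 = 6.9 - 5.4 = 1.5
1.5 * 1.5 = 2.25
ratio = 10^2.25 = 177.83

177.83


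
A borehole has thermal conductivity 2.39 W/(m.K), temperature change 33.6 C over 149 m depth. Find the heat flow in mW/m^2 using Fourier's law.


q = k * dT / dz * 1000
= 2.39 * 33.6 / 149 * 1000
= 0.538953 * 1000
= 538.953 mW/m^2

538.953


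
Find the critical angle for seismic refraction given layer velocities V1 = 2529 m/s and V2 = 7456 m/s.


V1/V2 = 2529/7456 = 0.33919
theta_c = arcsin(0.33919) = 19.8275 degrees

19.8275


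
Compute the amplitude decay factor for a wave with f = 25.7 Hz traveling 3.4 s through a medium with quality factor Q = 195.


pi*f*t/Q = pi*25.7*3.4/195 = 1.407756
A/A0 = exp(-1.407756) = 0.244692

0.244692


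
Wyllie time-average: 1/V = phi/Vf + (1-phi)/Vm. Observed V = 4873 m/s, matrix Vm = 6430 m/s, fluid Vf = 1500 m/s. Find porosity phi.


1/V - 1/Vm = 1/4873 - 1/6430 = 4.969e-05
1/Vf - 1/Vm = 1/1500 - 1/6430 = 0.00051115
phi = 4.969e-05 / 0.00051115 = 0.0972

0.0972


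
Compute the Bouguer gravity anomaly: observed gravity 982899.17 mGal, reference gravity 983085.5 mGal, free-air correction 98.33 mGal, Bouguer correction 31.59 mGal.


BA = g_obs - g_ref + FAC - BC
= 982899.17 - 983085.5 + 98.33 - 31.59
= -119.59 mGal

-119.59


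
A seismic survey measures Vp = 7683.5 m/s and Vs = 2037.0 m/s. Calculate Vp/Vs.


Vp/Vs = 7683.5 / 2037.0
= 3.772

3.772


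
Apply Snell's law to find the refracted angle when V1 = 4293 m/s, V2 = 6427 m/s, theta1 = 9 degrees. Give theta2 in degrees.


sin(theta1) = sin(9 deg) = 0.156434
sin(theta2) = V2/V1 * sin(theta1) = 6427/4293 * 0.156434 = 0.234196
theta2 = arcsin(0.234196) = 13.5442 degrees

13.5442


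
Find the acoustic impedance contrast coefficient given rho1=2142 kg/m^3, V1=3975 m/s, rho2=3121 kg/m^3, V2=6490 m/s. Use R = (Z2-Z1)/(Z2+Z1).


Z1 = 2142 * 3975 = 8514450
Z2 = 3121 * 6490 = 20255290
R = (20255290 - 8514450) / (20255290 + 8514450) = 11740840 / 28769740 = 0.4081

0.4081


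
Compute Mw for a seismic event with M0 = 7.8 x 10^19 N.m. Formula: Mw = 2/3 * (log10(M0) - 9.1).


log10(M0) = log10(7.8 x 10^19) = 19.8921
Mw = 2/3 * (19.8921 - 9.1)
= 2/3 * 10.7921
= 7.19

7.19


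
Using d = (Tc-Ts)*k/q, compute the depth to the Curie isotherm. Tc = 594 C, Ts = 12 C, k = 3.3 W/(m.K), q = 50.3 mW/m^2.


T_Curie - T_surf = 594 - 12 = 582 C
Convert q to W/m^2: 50.3 mW/m^2 = 0.0503 W/m^2
d = 582 * 3.3 / 0.0503 = 38182.9 m

38182.9


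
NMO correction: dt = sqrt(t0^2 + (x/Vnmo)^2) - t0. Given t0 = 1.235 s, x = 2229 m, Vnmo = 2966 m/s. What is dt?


x/Vnmo = 2229/2966 = 0.751517
(x/Vnmo)^2 = 0.564778
t0^2 = 1.525225
sqrt(1.525225 + 0.564778) = 1.445684
dt = 1.445684 - 1.235 = 0.210684

0.210684


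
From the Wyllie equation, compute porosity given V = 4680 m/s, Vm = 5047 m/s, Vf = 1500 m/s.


1/V - 1/Vm = 1/4680 - 1/5047 = 1.554e-05
1/Vf - 1/Vm = 1/1500 - 1/5047 = 0.00046853
phi = 1.554e-05 / 0.00046853 = 0.0332

0.0332


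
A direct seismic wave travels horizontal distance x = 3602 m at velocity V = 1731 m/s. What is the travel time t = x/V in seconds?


t = x / V
= 3602 / 1731
= 2.0809 s

2.0809


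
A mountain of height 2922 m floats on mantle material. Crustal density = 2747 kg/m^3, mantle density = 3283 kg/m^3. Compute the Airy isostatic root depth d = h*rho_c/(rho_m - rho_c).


rho_m - rho_c = 3283 - 2747 = 536
d = 2922 * 2747 / 536
= 8026734 / 536
= 14975.25 m

14975.25


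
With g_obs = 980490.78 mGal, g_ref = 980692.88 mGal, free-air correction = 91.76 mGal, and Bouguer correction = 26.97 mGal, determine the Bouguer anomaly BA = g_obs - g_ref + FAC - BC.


BA = g_obs - g_ref + FAC - BC
= 980490.78 - 980692.88 + 91.76 - 26.97
= -137.31 mGal

-137.31


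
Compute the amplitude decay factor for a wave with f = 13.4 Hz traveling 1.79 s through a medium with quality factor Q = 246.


pi*f*t/Q = pi*13.4*1.79/246 = 0.306318
A/A0 = exp(-0.306318) = 0.736152

0.736152


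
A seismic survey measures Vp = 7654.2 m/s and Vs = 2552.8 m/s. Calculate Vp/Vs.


Vp/Vs = 7654.2 / 2552.8
= 2.9984

2.9984


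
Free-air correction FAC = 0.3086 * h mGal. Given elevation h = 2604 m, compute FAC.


FAC = 0.3086 * h
= 0.3086 * 2604
= 803.5944 mGal

803.5944


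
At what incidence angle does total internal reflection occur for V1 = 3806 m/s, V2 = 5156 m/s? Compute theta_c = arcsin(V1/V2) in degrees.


V1/V2 = 3806/5156 = 0.738169
theta_c = arcsin(0.738169) = 47.5757 degrees

47.5757


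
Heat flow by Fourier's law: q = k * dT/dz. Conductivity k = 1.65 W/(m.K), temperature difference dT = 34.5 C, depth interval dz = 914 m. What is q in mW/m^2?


q = k * dT / dz * 1000
= 1.65 * 34.5 / 914 * 1000
= 0.062281 * 1000
= 62.2812 mW/m^2

62.2812


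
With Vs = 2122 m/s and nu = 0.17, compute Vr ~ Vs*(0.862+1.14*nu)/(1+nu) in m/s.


Numerator factor = 0.862 + 1.14*0.17 = 1.0558
Denominator = 1 + 0.17 = 1.17
Vr = 2122 * 1.0558 / 1.17 = 1914.88 m/s

1914.88


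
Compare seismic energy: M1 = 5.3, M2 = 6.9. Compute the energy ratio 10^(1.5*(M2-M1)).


M2 - M1 = 6.9 - 5.3 = 1.6
1.5 * 1.6 = 2.4
ratio = 10^2.4 = 251.19

251.19


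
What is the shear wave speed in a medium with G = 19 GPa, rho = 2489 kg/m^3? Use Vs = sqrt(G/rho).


Convert G to Pa: G = 19e9 Pa
Compute G/rho = 19e9 / 2489 = 7633587.7863
Vs = sqrt(7633587.7863) = 2762.89 m/s

2762.89


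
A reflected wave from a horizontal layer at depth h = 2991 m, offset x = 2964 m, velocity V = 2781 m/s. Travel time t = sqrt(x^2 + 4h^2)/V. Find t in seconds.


x^2 + 4h^2 = 2964^2 + 4*2991^2 = 8785296 + 35784324 = 44569620
sqrt(44569620) = 6676.0482
t = 6676.0482 / 2781 = 2.4006 s

2.4006


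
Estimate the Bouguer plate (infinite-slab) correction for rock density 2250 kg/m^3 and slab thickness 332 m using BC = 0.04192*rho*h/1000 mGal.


BC = 0.04192 * rho * h / 1000
= 0.04192 * 2250 * 332 / 1000
= 31.3142 mGal

31.3142


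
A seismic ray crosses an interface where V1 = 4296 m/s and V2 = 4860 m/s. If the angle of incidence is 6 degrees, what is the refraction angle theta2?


sin(theta1) = sin(6 deg) = 0.104528
sin(theta2) = V2/V1 * sin(theta1) = 4860/4296 * 0.104528 = 0.118251
theta2 = arcsin(0.118251) = 6.7912 degrees

6.7912


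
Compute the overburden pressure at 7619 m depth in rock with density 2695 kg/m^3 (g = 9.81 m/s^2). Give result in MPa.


P = rho * g * z / 1e6
= 2695 * 9.81 * 7619 / 1e6
= 201430741.05 / 1e6
= 201.4307 MPa

201.4307


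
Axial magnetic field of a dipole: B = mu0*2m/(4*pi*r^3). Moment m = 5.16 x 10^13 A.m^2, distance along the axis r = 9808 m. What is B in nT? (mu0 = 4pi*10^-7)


m = 5.16 x 10^13 = 51600000000000 A.m^2
2m = 103200000000000 A.m^2
r^3 = 9808^3 = 943498842112
B = (4pi*10^-7) * 103200000000000 / (4*pi * 943498842112) * 1e9
= 129684944.740187 / 11856356124198.14 * 1e9
= 10938.0102 nT

10938.0102


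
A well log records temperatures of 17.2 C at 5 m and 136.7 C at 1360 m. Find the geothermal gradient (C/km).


dT = 136.7 - 17.2 = 119.5 C
dz = 1360 - 5 = 1355 m
gradient = dT/dz * 1000 = 119.5/1355 * 1000 = 88.1919 C/km

88.1919


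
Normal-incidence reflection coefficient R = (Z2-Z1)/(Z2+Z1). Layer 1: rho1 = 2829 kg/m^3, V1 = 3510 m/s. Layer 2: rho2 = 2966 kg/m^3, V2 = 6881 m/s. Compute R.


Z1 = 2829 * 3510 = 9929790
Z2 = 2966 * 6881 = 20409046
R = (20409046 - 9929790) / (20409046 + 9929790) = 10479256 / 30338836 = 0.3454

0.3454


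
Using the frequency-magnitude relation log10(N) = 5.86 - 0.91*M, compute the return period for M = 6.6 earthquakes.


log10(N) = 5.86 - 0.91*6.6 = -0.146
N = 10^-0.146 = 0.714496
T = 1/N = 1/0.714496 = 1.3996 years

1.3996


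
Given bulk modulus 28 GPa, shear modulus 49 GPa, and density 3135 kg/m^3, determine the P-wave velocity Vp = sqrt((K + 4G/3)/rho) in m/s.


First compute the effective modulus:
K + 4G/3 = 28e9 + 4*49e9/3 = 93333333333.33 Pa
Then divide by density:
93333333333.33 / 3135 = 29771398.1925 Pa/(kg/m^3)
Take the square root:
Vp = sqrt(29771398.1925) = 5456.32 m/s

5456.32


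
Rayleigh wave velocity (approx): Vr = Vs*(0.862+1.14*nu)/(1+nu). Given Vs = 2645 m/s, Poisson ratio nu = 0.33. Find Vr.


Numerator factor = 0.862 + 1.14*0.33 = 1.2382
Denominator = 1 + 0.33 = 1.33
Vr = 2645 * 1.2382 / 1.33 = 2462.44 m/s

2462.44


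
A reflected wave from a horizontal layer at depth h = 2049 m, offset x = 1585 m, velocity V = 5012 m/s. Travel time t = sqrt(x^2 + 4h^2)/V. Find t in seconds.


x^2 + 4h^2 = 1585^2 + 4*2049^2 = 2512225 + 16793604 = 19305829
sqrt(19305829) = 4393.8399
t = 4393.8399 / 5012 = 0.8767 s

0.8767


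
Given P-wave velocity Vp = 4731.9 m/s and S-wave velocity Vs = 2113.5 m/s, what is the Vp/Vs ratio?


Vp/Vs = 4731.9 / 2113.5
= 2.2389

2.2389


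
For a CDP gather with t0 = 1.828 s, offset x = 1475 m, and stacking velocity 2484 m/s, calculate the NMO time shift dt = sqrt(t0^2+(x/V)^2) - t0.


x/Vnmo = 1475/2484 = 0.5938
(x/Vnmo)^2 = 0.352599
t0^2 = 3.341584
sqrt(3.341584 + 0.352599) = 1.922026
dt = 1.922026 - 1.828 = 0.094026

0.094026


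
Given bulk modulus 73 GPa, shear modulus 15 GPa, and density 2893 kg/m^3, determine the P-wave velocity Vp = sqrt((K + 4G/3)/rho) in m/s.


First compute the effective modulus:
K + 4G/3 = 73e9 + 4*15e9/3 = 93000000000.0 Pa
Then divide by density:
93000000000.0 / 2893 = 32146560.6637 Pa/(kg/m^3)
Take the square root:
Vp = sqrt(32146560.6637) = 5669.79 m/s

5669.79


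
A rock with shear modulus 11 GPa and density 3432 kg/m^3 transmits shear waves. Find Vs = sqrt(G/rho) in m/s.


Convert G to Pa: G = 11e9 Pa
Compute G/rho = 11e9 / 3432 = 3205128.2051
Vs = sqrt(3205128.2051) = 1790.29 m/s

1790.29


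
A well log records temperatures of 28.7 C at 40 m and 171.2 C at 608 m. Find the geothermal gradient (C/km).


dT = 171.2 - 28.7 = 142.5 C
dz = 608 - 40 = 568 m
gradient = dT/dz * 1000 = 142.5/568 * 1000 = 250.8803 C/km

250.8803


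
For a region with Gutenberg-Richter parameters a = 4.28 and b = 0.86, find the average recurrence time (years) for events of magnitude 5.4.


log10(N) = 4.28 - 0.86*5.4 = -0.364
N = 10^-0.364 = 0.432514
T = 1/N = 1/0.432514 = 2.3121 years

2.3121


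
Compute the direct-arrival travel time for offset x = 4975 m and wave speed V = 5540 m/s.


t = x / V
= 4975 / 5540
= 0.898 s

0.898


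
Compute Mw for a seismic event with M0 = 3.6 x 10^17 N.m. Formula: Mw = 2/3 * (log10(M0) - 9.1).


log10(M0) = log10(3.6 x 10^17) = 17.5563
Mw = 2/3 * (17.5563 - 9.1)
= 2/3 * 8.4563
= 5.64

5.64


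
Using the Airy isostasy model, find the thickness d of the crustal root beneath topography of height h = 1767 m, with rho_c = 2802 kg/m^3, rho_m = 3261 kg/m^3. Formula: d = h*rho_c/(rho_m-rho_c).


rho_m - rho_c = 3261 - 2802 = 459
d = 1767 * 2802 / 459
= 4951134 / 459
= 10786.78 m

10786.78


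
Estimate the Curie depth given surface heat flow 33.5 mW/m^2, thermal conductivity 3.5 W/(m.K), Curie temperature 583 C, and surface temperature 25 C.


T_Curie - T_surf = 583 - 25 = 558 C
Convert q to W/m^2: 33.5 mW/m^2 = 0.0335 W/m^2
d = 558 * 3.5 / 0.0335 = 58298.51 m

58298.51


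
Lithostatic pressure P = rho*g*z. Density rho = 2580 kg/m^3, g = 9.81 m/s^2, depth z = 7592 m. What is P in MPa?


P = rho * g * z / 1e6
= 2580 * 9.81 * 7592 / 1e6
= 192152001.6 / 1e6
= 192.152 MPa

192.152


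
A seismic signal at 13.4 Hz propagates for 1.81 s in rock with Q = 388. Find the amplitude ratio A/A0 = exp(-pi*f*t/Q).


pi*f*t/Q = pi*13.4*1.81/388 = 0.196382
A/A0 = exp(-0.196382) = 0.821698

0.821698


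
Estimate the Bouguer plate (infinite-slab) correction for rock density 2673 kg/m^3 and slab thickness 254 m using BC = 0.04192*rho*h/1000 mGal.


BC = 0.04192 * rho * h / 1000
= 0.04192 * 2673 * 254 / 1000
= 28.4612 mGal

28.4612
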